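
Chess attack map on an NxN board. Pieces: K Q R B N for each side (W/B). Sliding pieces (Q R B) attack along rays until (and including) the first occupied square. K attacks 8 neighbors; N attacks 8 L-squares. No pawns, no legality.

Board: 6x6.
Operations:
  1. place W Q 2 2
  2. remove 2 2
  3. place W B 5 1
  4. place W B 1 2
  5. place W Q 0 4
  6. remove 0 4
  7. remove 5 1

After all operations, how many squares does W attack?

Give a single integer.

Op 1: place WQ@(2,2)
Op 2: remove (2,2)
Op 3: place WB@(5,1)
Op 4: place WB@(1,2)
Op 5: place WQ@(0,4)
Op 6: remove (0,4)
Op 7: remove (5,1)
Per-piece attacks for W:
  WB@(1,2): attacks (2,3) (3,4) (4,5) (2,1) (3,0) (0,3) (0,1)
Union (7 distinct): (0,1) (0,3) (2,1) (2,3) (3,0) (3,4) (4,5)

Answer: 7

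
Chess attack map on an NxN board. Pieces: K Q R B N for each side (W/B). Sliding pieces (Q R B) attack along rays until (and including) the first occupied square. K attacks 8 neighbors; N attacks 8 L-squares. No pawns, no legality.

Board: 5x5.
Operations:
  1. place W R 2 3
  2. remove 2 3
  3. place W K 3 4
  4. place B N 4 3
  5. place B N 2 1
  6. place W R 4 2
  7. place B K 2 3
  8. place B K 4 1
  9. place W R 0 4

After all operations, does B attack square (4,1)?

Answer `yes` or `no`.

Op 1: place WR@(2,3)
Op 2: remove (2,3)
Op 3: place WK@(3,4)
Op 4: place BN@(4,3)
Op 5: place BN@(2,1)
Op 6: place WR@(4,2)
Op 7: place BK@(2,3)
Op 8: place BK@(4,1)
Op 9: place WR@(0,4)
Per-piece attacks for B:
  BN@(2,1): attacks (3,3) (4,2) (1,3) (0,2) (4,0) (0,0)
  BK@(2,3): attacks (2,4) (2,2) (3,3) (1,3) (3,4) (3,2) (1,4) (1,2)
  BK@(4,1): attacks (4,2) (4,0) (3,1) (3,2) (3,0)
  BN@(4,3): attacks (2,4) (3,1) (2,2)
B attacks (4,1): no

Answer: no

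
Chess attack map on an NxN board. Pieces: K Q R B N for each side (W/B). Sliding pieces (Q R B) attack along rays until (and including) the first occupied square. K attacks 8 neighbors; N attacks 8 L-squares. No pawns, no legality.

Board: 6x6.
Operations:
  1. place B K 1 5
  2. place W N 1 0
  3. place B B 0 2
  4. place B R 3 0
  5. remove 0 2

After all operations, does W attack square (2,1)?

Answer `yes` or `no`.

Answer: no

Derivation:
Op 1: place BK@(1,5)
Op 2: place WN@(1,0)
Op 3: place BB@(0,2)
Op 4: place BR@(3,0)
Op 5: remove (0,2)
Per-piece attacks for W:
  WN@(1,0): attacks (2,2) (3,1) (0,2)
W attacks (2,1): no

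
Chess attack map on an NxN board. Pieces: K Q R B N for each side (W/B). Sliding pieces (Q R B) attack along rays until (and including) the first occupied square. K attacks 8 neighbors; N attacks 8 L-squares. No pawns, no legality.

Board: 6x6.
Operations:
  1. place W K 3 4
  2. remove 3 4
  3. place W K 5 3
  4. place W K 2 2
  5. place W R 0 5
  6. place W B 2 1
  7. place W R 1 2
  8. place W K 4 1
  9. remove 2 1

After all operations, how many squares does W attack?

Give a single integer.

Op 1: place WK@(3,4)
Op 2: remove (3,4)
Op 3: place WK@(5,3)
Op 4: place WK@(2,2)
Op 5: place WR@(0,5)
Op 6: place WB@(2,1)
Op 7: place WR@(1,2)
Op 8: place WK@(4,1)
Op 9: remove (2,1)
Per-piece attacks for W:
  WR@(0,5): attacks (0,4) (0,3) (0,2) (0,1) (0,0) (1,5) (2,5) (3,5) (4,5) (5,5)
  WR@(1,2): attacks (1,3) (1,4) (1,5) (1,1) (1,0) (2,2) (0,2) [ray(1,0) blocked at (2,2)]
  WK@(2,2): attacks (2,3) (2,1) (3,2) (1,2) (3,3) (3,1) (1,3) (1,1)
  WK@(4,1): attacks (4,2) (4,0) (5,1) (3,1) (5,2) (5,0) (3,2) (3,0)
  WK@(5,3): attacks (5,4) (5,2) (4,3) (4,4) (4,2)
Union (30 distinct): (0,0) (0,1) (0,2) (0,3) (0,4) (1,0) (1,1) (1,2) (1,3) (1,4) (1,5) (2,1) (2,2) (2,3) (2,5) (3,0) (3,1) (3,2) (3,3) (3,5) (4,0) (4,2) (4,3) (4,4) (4,5) (5,0) (5,1) (5,2) (5,4) (5,5)

Answer: 30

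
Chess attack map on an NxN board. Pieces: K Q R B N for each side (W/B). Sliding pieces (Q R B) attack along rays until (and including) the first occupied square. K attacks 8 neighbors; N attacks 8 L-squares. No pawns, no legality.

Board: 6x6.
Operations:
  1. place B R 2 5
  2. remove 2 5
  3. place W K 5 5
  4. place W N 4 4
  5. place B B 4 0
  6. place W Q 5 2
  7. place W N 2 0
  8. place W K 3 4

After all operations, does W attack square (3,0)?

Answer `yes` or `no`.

Answer: yes

Derivation:
Op 1: place BR@(2,5)
Op 2: remove (2,5)
Op 3: place WK@(5,5)
Op 4: place WN@(4,4)
Op 5: place BB@(4,0)
Op 6: place WQ@(5,2)
Op 7: place WN@(2,0)
Op 8: place WK@(3,4)
Per-piece attacks for W:
  WN@(2,0): attacks (3,2) (4,1) (1,2) (0,1)
  WK@(3,4): attacks (3,5) (3,3) (4,4) (2,4) (4,5) (4,3) (2,5) (2,3)
  WN@(4,4): attacks (2,5) (5,2) (3,2) (2,3)
  WQ@(5,2): attacks (5,3) (5,4) (5,5) (5,1) (5,0) (4,2) (3,2) (2,2) (1,2) (0,2) (4,3) (3,4) (4,1) (3,0) [ray(0,1) blocked at (5,5); ray(-1,1) blocked at (3,4)]
  WK@(5,5): attacks (5,4) (4,5) (4,4)
W attacks (3,0): yes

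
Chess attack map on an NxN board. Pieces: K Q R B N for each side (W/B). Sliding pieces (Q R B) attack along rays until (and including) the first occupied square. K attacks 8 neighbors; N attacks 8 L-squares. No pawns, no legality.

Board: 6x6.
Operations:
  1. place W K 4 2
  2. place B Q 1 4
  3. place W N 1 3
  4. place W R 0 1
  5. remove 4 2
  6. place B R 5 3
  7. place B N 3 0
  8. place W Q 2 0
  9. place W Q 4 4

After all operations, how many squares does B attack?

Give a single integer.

Op 1: place WK@(4,2)
Op 2: place BQ@(1,4)
Op 3: place WN@(1,3)
Op 4: place WR@(0,1)
Op 5: remove (4,2)
Op 6: place BR@(5,3)
Op 7: place BN@(3,0)
Op 8: place WQ@(2,0)
Op 9: place WQ@(4,4)
Per-piece attacks for B:
  BQ@(1,4): attacks (1,5) (1,3) (2,4) (3,4) (4,4) (0,4) (2,5) (2,3) (3,2) (4,1) (5,0) (0,5) (0,3) [ray(0,-1) blocked at (1,3); ray(1,0) blocked at (4,4)]
  BN@(3,0): attacks (4,2) (5,1) (2,2) (1,1)
  BR@(5,3): attacks (5,4) (5,5) (5,2) (5,1) (5,0) (4,3) (3,3) (2,3) (1,3) [ray(-1,0) blocked at (1,3)]
Union (22 distinct): (0,3) (0,4) (0,5) (1,1) (1,3) (1,5) (2,2) (2,3) (2,4) (2,5) (3,2) (3,3) (3,4) (4,1) (4,2) (4,3) (4,4) (5,0) (5,1) (5,2) (5,4) (5,5)

Answer: 22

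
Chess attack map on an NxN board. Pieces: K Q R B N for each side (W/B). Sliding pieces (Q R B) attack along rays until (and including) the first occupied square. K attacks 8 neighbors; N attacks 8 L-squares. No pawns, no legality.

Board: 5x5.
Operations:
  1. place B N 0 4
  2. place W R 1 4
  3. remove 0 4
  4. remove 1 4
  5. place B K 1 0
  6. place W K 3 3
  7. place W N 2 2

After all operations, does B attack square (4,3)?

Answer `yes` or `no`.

Answer: no

Derivation:
Op 1: place BN@(0,4)
Op 2: place WR@(1,4)
Op 3: remove (0,4)
Op 4: remove (1,4)
Op 5: place BK@(1,0)
Op 6: place WK@(3,3)
Op 7: place WN@(2,2)
Per-piece attacks for B:
  BK@(1,0): attacks (1,1) (2,0) (0,0) (2,1) (0,1)
B attacks (4,3): no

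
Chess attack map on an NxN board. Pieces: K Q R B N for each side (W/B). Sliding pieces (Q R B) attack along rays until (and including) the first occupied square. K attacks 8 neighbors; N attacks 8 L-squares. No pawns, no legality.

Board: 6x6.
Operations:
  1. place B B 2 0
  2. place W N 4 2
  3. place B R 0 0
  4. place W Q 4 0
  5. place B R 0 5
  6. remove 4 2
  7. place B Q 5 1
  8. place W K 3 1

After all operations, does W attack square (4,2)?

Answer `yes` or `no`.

Op 1: place BB@(2,0)
Op 2: place WN@(4,2)
Op 3: place BR@(0,0)
Op 4: place WQ@(4,0)
Op 5: place BR@(0,5)
Op 6: remove (4,2)
Op 7: place BQ@(5,1)
Op 8: place WK@(3,1)
Per-piece attacks for W:
  WK@(3,1): attacks (3,2) (3,0) (4,1) (2,1) (4,2) (4,0) (2,2) (2,0)
  WQ@(4,0): attacks (4,1) (4,2) (4,3) (4,4) (4,5) (5,0) (3,0) (2,0) (5,1) (3,1) [ray(-1,0) blocked at (2,0); ray(1,1) blocked at (5,1); ray(-1,1) blocked at (3,1)]
W attacks (4,2): yes

Answer: yes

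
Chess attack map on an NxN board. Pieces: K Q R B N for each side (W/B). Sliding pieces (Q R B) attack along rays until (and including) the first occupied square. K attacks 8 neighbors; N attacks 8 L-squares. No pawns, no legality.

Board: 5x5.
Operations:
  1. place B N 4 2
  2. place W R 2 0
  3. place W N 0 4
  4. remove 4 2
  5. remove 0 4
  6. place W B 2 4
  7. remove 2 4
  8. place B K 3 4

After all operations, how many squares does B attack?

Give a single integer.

Op 1: place BN@(4,2)
Op 2: place WR@(2,0)
Op 3: place WN@(0,4)
Op 4: remove (4,2)
Op 5: remove (0,4)
Op 6: place WB@(2,4)
Op 7: remove (2,4)
Op 8: place BK@(3,4)
Per-piece attacks for B:
  BK@(3,4): attacks (3,3) (4,4) (2,4) (4,3) (2,3)
Union (5 distinct): (2,3) (2,4) (3,3) (4,3) (4,4)

Answer: 5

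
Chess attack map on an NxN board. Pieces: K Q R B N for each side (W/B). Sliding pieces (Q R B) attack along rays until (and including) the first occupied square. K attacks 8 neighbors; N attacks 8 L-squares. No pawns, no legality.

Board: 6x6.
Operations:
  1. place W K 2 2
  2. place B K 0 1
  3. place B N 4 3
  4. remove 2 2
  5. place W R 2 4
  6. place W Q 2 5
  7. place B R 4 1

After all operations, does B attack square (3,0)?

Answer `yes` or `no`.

Op 1: place WK@(2,2)
Op 2: place BK@(0,1)
Op 3: place BN@(4,3)
Op 4: remove (2,2)
Op 5: place WR@(2,4)
Op 6: place WQ@(2,5)
Op 7: place BR@(4,1)
Per-piece attacks for B:
  BK@(0,1): attacks (0,2) (0,0) (1,1) (1,2) (1,0)
  BR@(4,1): attacks (4,2) (4,3) (4,0) (5,1) (3,1) (2,1) (1,1) (0,1) [ray(0,1) blocked at (4,3); ray(-1,0) blocked at (0,1)]
  BN@(4,3): attacks (5,5) (3,5) (2,4) (5,1) (3,1) (2,2)
B attacks (3,0): no

Answer: no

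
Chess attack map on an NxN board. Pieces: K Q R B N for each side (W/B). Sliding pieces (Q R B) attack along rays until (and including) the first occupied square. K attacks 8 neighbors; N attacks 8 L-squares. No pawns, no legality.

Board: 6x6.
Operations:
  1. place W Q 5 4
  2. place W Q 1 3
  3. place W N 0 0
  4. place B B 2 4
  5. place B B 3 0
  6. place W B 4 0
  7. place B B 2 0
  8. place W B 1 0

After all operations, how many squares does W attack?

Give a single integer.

Op 1: place WQ@(5,4)
Op 2: place WQ@(1,3)
Op 3: place WN@(0,0)
Op 4: place BB@(2,4)
Op 5: place BB@(3,0)
Op 6: place WB@(4,0)
Op 7: place BB@(2,0)
Op 8: place WB@(1,0)
Per-piece attacks for W:
  WN@(0,0): attacks (1,2) (2,1)
  WB@(1,0): attacks (2,1) (3,2) (4,3) (5,4) (0,1) [ray(1,1) blocked at (5,4)]
  WQ@(1,3): attacks (1,4) (1,5) (1,2) (1,1) (1,0) (2,3) (3,3) (4,3) (5,3) (0,3) (2,4) (2,2) (3,1) (4,0) (0,4) (0,2) [ray(0,-1) blocked at (1,0); ray(1,1) blocked at (2,4); ray(1,-1) blocked at (4,0)]
  WB@(4,0): attacks (5,1) (3,1) (2,2) (1,3) [ray(-1,1) blocked at (1,3)]
  WQ@(5,4): attacks (5,5) (5,3) (5,2) (5,1) (5,0) (4,4) (3,4) (2,4) (4,5) (4,3) (3,2) (2,1) (1,0) [ray(-1,0) blocked at (2,4); ray(-1,-1) blocked at (1,0)]
Union (28 distinct): (0,1) (0,2) (0,3) (0,4) (1,0) (1,1) (1,2) (1,3) (1,4) (1,5) (2,1) (2,2) (2,3) (2,4) (3,1) (3,2) (3,3) (3,4) (4,0) (4,3) (4,4) (4,5) (5,0) (5,1) (5,2) (5,3) (5,4) (5,5)

Answer: 28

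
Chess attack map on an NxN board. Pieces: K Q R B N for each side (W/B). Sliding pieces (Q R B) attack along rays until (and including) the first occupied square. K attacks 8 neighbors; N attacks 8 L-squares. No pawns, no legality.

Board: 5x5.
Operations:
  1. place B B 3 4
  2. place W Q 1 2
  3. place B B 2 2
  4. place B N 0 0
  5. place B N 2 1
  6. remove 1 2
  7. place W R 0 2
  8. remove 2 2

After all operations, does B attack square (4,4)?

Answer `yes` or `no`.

Op 1: place BB@(3,4)
Op 2: place WQ@(1,2)
Op 3: place BB@(2,2)
Op 4: place BN@(0,0)
Op 5: place BN@(2,1)
Op 6: remove (1,2)
Op 7: place WR@(0,2)
Op 8: remove (2,2)
Per-piece attacks for B:
  BN@(0,0): attacks (1,2) (2,1)
  BN@(2,1): attacks (3,3) (4,2) (1,3) (0,2) (4,0) (0,0)
  BB@(3,4): attacks (4,3) (2,3) (1,2) (0,1)
B attacks (4,4): no

Answer: no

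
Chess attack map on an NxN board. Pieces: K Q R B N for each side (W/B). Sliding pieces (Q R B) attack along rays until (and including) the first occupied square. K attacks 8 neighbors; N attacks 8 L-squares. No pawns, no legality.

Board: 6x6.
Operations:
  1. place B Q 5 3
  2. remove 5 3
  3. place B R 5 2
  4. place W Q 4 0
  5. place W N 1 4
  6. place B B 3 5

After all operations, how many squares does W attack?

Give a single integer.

Answer: 18

Derivation:
Op 1: place BQ@(5,3)
Op 2: remove (5,3)
Op 3: place BR@(5,2)
Op 4: place WQ@(4,0)
Op 5: place WN@(1,4)
Op 6: place BB@(3,5)
Per-piece attacks for W:
  WN@(1,4): attacks (3,5) (2,2) (3,3) (0,2)
  WQ@(4,0): attacks (4,1) (4,2) (4,3) (4,4) (4,5) (5,0) (3,0) (2,0) (1,0) (0,0) (5,1) (3,1) (2,2) (1,3) (0,4)
Union (18 distinct): (0,0) (0,2) (0,4) (1,0) (1,3) (2,0) (2,2) (3,0) (3,1) (3,3) (3,5) (4,1) (4,2) (4,3) (4,4) (4,5) (5,0) (5,1)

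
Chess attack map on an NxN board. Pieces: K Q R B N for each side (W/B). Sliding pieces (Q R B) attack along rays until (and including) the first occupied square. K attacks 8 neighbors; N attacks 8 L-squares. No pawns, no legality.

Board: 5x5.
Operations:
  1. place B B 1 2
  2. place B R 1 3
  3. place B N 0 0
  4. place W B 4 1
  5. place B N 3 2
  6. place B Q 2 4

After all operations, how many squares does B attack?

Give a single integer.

Op 1: place BB@(1,2)
Op 2: place BR@(1,3)
Op 3: place BN@(0,0)
Op 4: place WB@(4,1)
Op 5: place BN@(3,2)
Op 6: place BQ@(2,4)
Per-piece attacks for B:
  BN@(0,0): attacks (1,2) (2,1)
  BB@(1,2): attacks (2,3) (3,4) (2,1) (3,0) (0,3) (0,1)
  BR@(1,3): attacks (1,4) (1,2) (2,3) (3,3) (4,3) (0,3) [ray(0,-1) blocked at (1,2)]
  BQ@(2,4): attacks (2,3) (2,2) (2,1) (2,0) (3,4) (4,4) (1,4) (0,4) (3,3) (4,2) (1,3) [ray(-1,-1) blocked at (1,3)]
  BN@(3,2): attacks (4,4) (2,4) (1,3) (4,0) (2,0) (1,1)
Union (19 distinct): (0,1) (0,3) (0,4) (1,1) (1,2) (1,3) (1,4) (2,0) (2,1) (2,2) (2,3) (2,4) (3,0) (3,3) (3,4) (4,0) (4,2) (4,3) (4,4)

Answer: 19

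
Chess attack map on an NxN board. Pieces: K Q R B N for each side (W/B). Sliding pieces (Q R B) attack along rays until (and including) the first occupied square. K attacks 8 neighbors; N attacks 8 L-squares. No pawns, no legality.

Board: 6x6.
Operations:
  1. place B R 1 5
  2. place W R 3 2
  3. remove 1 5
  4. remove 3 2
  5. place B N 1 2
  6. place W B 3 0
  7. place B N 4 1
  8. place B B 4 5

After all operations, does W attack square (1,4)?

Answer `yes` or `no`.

Op 1: place BR@(1,5)
Op 2: place WR@(3,2)
Op 3: remove (1,5)
Op 4: remove (3,2)
Op 5: place BN@(1,2)
Op 6: place WB@(3,0)
Op 7: place BN@(4,1)
Op 8: place BB@(4,5)
Per-piece attacks for W:
  WB@(3,0): attacks (4,1) (2,1) (1,2) [ray(1,1) blocked at (4,1); ray(-1,1) blocked at (1,2)]
W attacks (1,4): no

Answer: no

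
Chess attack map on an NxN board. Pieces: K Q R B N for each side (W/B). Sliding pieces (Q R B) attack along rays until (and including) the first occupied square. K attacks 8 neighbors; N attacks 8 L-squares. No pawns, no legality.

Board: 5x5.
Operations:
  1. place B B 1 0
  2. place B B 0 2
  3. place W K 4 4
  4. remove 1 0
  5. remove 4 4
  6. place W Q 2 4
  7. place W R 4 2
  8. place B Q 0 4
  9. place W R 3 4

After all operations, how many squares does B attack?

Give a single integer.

Op 1: place BB@(1,0)
Op 2: place BB@(0,2)
Op 3: place WK@(4,4)
Op 4: remove (1,0)
Op 5: remove (4,4)
Op 6: place WQ@(2,4)
Op 7: place WR@(4,2)
Op 8: place BQ@(0,4)
Op 9: place WR@(3,4)
Per-piece attacks for B:
  BB@(0,2): attacks (1,3) (2,4) (1,1) (2,0) [ray(1,1) blocked at (2,4)]
  BQ@(0,4): attacks (0,3) (0,2) (1,4) (2,4) (1,3) (2,2) (3,1) (4,0) [ray(0,-1) blocked at (0,2); ray(1,0) blocked at (2,4)]
Union (10 distinct): (0,2) (0,3) (1,1) (1,3) (1,4) (2,0) (2,2) (2,4) (3,1) (4,0)

Answer: 10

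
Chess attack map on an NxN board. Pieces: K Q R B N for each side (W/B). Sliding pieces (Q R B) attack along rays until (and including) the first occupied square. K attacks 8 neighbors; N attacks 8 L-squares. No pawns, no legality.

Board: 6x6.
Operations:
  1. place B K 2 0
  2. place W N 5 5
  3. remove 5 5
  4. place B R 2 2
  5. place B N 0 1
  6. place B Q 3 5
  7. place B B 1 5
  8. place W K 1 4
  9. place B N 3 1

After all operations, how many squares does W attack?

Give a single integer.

Op 1: place BK@(2,0)
Op 2: place WN@(5,5)
Op 3: remove (5,5)
Op 4: place BR@(2,2)
Op 5: place BN@(0,1)
Op 6: place BQ@(3,5)
Op 7: place BB@(1,5)
Op 8: place WK@(1,4)
Op 9: place BN@(3,1)
Per-piece attacks for W:
  WK@(1,4): attacks (1,5) (1,3) (2,4) (0,4) (2,5) (2,3) (0,5) (0,3)
Union (8 distinct): (0,3) (0,4) (0,5) (1,3) (1,5) (2,3) (2,4) (2,5)

Answer: 8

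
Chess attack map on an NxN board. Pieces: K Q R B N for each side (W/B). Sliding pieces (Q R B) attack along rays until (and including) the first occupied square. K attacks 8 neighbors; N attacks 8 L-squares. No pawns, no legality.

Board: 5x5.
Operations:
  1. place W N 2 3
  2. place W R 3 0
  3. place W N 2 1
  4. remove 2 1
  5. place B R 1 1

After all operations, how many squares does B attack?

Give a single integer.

Answer: 8

Derivation:
Op 1: place WN@(2,3)
Op 2: place WR@(3,0)
Op 3: place WN@(2,1)
Op 4: remove (2,1)
Op 5: place BR@(1,1)
Per-piece attacks for B:
  BR@(1,1): attacks (1,2) (1,3) (1,4) (1,0) (2,1) (3,1) (4,1) (0,1)
Union (8 distinct): (0,1) (1,0) (1,2) (1,3) (1,4) (2,1) (3,1) (4,1)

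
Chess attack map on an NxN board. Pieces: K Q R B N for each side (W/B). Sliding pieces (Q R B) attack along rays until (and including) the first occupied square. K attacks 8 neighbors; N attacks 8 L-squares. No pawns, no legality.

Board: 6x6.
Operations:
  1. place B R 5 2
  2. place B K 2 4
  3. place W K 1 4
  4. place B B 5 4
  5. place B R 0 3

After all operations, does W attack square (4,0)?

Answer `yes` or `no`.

Answer: no

Derivation:
Op 1: place BR@(5,2)
Op 2: place BK@(2,4)
Op 3: place WK@(1,4)
Op 4: place BB@(5,4)
Op 5: place BR@(0,3)
Per-piece attacks for W:
  WK@(1,4): attacks (1,5) (1,3) (2,4) (0,4) (2,5) (2,3) (0,5) (0,3)
W attacks (4,0): no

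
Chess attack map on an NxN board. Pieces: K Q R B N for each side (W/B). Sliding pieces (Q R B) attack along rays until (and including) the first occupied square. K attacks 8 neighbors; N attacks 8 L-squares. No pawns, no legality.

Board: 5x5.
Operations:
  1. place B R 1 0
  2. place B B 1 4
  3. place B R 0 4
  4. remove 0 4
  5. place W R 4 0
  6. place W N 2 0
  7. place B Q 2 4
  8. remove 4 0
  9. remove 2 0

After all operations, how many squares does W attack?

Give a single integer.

Op 1: place BR@(1,0)
Op 2: place BB@(1,4)
Op 3: place BR@(0,4)
Op 4: remove (0,4)
Op 5: place WR@(4,0)
Op 6: place WN@(2,0)
Op 7: place BQ@(2,4)
Op 8: remove (4,0)
Op 9: remove (2,0)
Per-piece attacks for W:
Union (0 distinct): (none)

Answer: 0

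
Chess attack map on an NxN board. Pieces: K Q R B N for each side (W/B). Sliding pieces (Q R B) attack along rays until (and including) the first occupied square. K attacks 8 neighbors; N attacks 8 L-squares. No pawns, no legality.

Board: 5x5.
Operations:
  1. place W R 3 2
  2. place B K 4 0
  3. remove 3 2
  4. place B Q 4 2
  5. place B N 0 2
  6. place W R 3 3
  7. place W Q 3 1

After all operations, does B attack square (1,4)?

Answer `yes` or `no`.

Answer: yes

Derivation:
Op 1: place WR@(3,2)
Op 2: place BK@(4,0)
Op 3: remove (3,2)
Op 4: place BQ@(4,2)
Op 5: place BN@(0,2)
Op 6: place WR@(3,3)
Op 7: place WQ@(3,1)
Per-piece attacks for B:
  BN@(0,2): attacks (1,4) (2,3) (1,0) (2,1)
  BK@(4,0): attacks (4,1) (3,0) (3,1)
  BQ@(4,2): attacks (4,3) (4,4) (4,1) (4,0) (3,2) (2,2) (1,2) (0,2) (3,3) (3,1) [ray(0,-1) blocked at (4,0); ray(-1,0) blocked at (0,2); ray(-1,1) blocked at (3,3); ray(-1,-1) blocked at (3,1)]
B attacks (1,4): yes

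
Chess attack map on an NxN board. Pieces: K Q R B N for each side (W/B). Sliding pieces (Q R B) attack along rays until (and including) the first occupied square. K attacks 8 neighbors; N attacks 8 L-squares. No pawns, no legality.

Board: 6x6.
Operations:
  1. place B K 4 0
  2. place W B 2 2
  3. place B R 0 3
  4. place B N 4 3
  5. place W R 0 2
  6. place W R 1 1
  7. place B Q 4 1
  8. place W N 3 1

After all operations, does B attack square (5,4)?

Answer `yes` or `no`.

Op 1: place BK@(4,0)
Op 2: place WB@(2,2)
Op 3: place BR@(0,3)
Op 4: place BN@(4,3)
Op 5: place WR@(0,2)
Op 6: place WR@(1,1)
Op 7: place BQ@(4,1)
Op 8: place WN@(3,1)
Per-piece attacks for B:
  BR@(0,3): attacks (0,4) (0,5) (0,2) (1,3) (2,3) (3,3) (4,3) [ray(0,-1) blocked at (0,2); ray(1,0) blocked at (4,3)]
  BK@(4,0): attacks (4,1) (5,0) (3,0) (5,1) (3,1)
  BQ@(4,1): attacks (4,2) (4,3) (4,0) (5,1) (3,1) (5,2) (5,0) (3,2) (2,3) (1,4) (0,5) (3,0) [ray(0,1) blocked at (4,3); ray(0,-1) blocked at (4,0); ray(-1,0) blocked at (3,1)]
  BN@(4,3): attacks (5,5) (3,5) (2,4) (5,1) (3,1) (2,2)
B attacks (5,4): no

Answer: no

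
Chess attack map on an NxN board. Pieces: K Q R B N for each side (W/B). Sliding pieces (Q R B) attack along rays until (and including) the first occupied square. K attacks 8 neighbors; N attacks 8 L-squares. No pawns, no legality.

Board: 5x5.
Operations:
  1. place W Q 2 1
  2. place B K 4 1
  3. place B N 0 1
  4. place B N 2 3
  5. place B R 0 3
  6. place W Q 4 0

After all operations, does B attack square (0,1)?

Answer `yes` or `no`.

Op 1: place WQ@(2,1)
Op 2: place BK@(4,1)
Op 3: place BN@(0,1)
Op 4: place BN@(2,3)
Op 5: place BR@(0,3)
Op 6: place WQ@(4,0)
Per-piece attacks for B:
  BN@(0,1): attacks (1,3) (2,2) (2,0)
  BR@(0,3): attacks (0,4) (0,2) (0,1) (1,3) (2,3) [ray(0,-1) blocked at (0,1); ray(1,0) blocked at (2,3)]
  BN@(2,3): attacks (4,4) (0,4) (3,1) (4,2) (1,1) (0,2)
  BK@(4,1): attacks (4,2) (4,0) (3,1) (3,2) (3,0)
B attacks (0,1): yes

Answer: yes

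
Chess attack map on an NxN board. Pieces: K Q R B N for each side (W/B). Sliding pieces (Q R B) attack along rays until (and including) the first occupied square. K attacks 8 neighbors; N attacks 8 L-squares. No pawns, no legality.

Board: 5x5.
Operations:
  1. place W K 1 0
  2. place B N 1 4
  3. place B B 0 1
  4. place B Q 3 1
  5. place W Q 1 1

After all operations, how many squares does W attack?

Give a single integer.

Op 1: place WK@(1,0)
Op 2: place BN@(1,4)
Op 3: place BB@(0,1)
Op 4: place BQ@(3,1)
Op 5: place WQ@(1,1)
Per-piece attacks for W:
  WK@(1,0): attacks (1,1) (2,0) (0,0) (2,1) (0,1)
  WQ@(1,1): attacks (1,2) (1,3) (1,4) (1,0) (2,1) (3,1) (0,1) (2,2) (3,3) (4,4) (2,0) (0,2) (0,0) [ray(0,1) blocked at (1,4); ray(0,-1) blocked at (1,0); ray(1,0) blocked at (3,1); ray(-1,0) blocked at (0,1)]
Union (14 distinct): (0,0) (0,1) (0,2) (1,0) (1,1) (1,2) (1,3) (1,4) (2,0) (2,1) (2,2) (3,1) (3,3) (4,4)

Answer: 14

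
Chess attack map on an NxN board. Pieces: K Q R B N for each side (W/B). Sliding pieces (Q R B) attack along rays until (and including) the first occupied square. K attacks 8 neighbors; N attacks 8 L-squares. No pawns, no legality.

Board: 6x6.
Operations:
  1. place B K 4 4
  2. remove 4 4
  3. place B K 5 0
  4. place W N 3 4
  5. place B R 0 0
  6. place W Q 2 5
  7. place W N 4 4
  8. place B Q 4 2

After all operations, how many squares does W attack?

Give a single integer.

Answer: 19

Derivation:
Op 1: place BK@(4,4)
Op 2: remove (4,4)
Op 3: place BK@(5,0)
Op 4: place WN@(3,4)
Op 5: place BR@(0,0)
Op 6: place WQ@(2,5)
Op 7: place WN@(4,4)
Op 8: place BQ@(4,2)
Per-piece attacks for W:
  WQ@(2,5): attacks (2,4) (2,3) (2,2) (2,1) (2,0) (3,5) (4,5) (5,5) (1,5) (0,5) (3,4) (1,4) (0,3) [ray(1,-1) blocked at (3,4)]
  WN@(3,4): attacks (5,5) (1,5) (4,2) (5,3) (2,2) (1,3)
  WN@(4,4): attacks (2,5) (5,2) (3,2) (2,3)
Union (19 distinct): (0,3) (0,5) (1,3) (1,4) (1,5) (2,0) (2,1) (2,2) (2,3) (2,4) (2,5) (3,2) (3,4) (3,5) (4,2) (4,5) (5,2) (5,3) (5,5)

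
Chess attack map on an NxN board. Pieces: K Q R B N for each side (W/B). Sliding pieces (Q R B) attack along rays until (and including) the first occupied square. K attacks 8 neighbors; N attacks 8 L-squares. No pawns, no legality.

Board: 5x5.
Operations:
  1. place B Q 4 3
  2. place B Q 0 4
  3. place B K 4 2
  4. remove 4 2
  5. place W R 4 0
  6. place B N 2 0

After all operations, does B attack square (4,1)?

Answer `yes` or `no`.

Answer: yes

Derivation:
Op 1: place BQ@(4,3)
Op 2: place BQ@(0,4)
Op 3: place BK@(4,2)
Op 4: remove (4,2)
Op 5: place WR@(4,0)
Op 6: place BN@(2,0)
Per-piece attacks for B:
  BQ@(0,4): attacks (0,3) (0,2) (0,1) (0,0) (1,4) (2,4) (3,4) (4,4) (1,3) (2,2) (3,1) (4,0) [ray(1,-1) blocked at (4,0)]
  BN@(2,0): attacks (3,2) (4,1) (1,2) (0,1)
  BQ@(4,3): attacks (4,4) (4,2) (4,1) (4,0) (3,3) (2,3) (1,3) (0,3) (3,4) (3,2) (2,1) (1,0) [ray(0,-1) blocked at (4,0)]
B attacks (4,1): yes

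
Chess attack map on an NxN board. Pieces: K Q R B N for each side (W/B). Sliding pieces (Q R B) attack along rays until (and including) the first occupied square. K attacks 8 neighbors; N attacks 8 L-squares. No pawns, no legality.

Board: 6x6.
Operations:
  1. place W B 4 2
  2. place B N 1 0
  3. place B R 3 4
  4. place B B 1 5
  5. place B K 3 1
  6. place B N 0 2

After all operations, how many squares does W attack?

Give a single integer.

Answer: 6

Derivation:
Op 1: place WB@(4,2)
Op 2: place BN@(1,0)
Op 3: place BR@(3,4)
Op 4: place BB@(1,5)
Op 5: place BK@(3,1)
Op 6: place BN@(0,2)
Per-piece attacks for W:
  WB@(4,2): attacks (5,3) (5,1) (3,3) (2,4) (1,5) (3,1) [ray(-1,1) blocked at (1,5); ray(-1,-1) blocked at (3,1)]
Union (6 distinct): (1,5) (2,4) (3,1) (3,3) (5,1) (5,3)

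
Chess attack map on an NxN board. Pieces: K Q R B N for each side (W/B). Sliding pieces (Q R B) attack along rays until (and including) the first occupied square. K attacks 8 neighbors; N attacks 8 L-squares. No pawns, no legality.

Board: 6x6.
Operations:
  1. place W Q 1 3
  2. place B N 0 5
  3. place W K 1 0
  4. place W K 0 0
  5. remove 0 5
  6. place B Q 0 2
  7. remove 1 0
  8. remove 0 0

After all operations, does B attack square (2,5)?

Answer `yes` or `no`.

Op 1: place WQ@(1,3)
Op 2: place BN@(0,5)
Op 3: place WK@(1,0)
Op 4: place WK@(0,0)
Op 5: remove (0,5)
Op 6: place BQ@(0,2)
Op 7: remove (1,0)
Op 8: remove (0,0)
Per-piece attacks for B:
  BQ@(0,2): attacks (0,3) (0,4) (0,5) (0,1) (0,0) (1,2) (2,2) (3,2) (4,2) (5,2) (1,3) (1,1) (2,0) [ray(1,1) blocked at (1,3)]
B attacks (2,5): no

Answer: no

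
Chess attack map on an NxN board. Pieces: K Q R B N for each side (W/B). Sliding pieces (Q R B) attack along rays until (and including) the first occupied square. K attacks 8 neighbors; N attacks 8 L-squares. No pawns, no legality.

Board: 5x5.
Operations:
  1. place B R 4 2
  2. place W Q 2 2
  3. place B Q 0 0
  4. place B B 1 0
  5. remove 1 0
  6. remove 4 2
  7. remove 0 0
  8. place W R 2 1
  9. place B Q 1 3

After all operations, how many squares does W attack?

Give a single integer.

Op 1: place BR@(4,2)
Op 2: place WQ@(2,2)
Op 3: place BQ@(0,0)
Op 4: place BB@(1,0)
Op 5: remove (1,0)
Op 6: remove (4,2)
Op 7: remove (0,0)
Op 8: place WR@(2,1)
Op 9: place BQ@(1,3)
Per-piece attacks for W:
  WR@(2,1): attacks (2,2) (2,0) (3,1) (4,1) (1,1) (0,1) [ray(0,1) blocked at (2,2)]
  WQ@(2,2): attacks (2,3) (2,4) (2,1) (3,2) (4,2) (1,2) (0,2) (3,3) (4,4) (3,1) (4,0) (1,3) (1,1) (0,0) [ray(0,-1) blocked at (2,1); ray(-1,1) blocked at (1,3)]
Union (18 distinct): (0,0) (0,1) (0,2) (1,1) (1,2) (1,3) (2,0) (2,1) (2,2) (2,3) (2,4) (3,1) (3,2) (3,3) (4,0) (4,1) (4,2) (4,4)

Answer: 18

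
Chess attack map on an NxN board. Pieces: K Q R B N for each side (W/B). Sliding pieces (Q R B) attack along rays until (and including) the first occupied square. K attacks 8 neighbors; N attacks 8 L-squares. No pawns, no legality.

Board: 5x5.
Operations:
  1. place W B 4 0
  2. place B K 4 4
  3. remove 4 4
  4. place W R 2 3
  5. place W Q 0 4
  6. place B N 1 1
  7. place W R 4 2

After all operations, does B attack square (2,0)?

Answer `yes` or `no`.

Answer: no

Derivation:
Op 1: place WB@(4,0)
Op 2: place BK@(4,4)
Op 3: remove (4,4)
Op 4: place WR@(2,3)
Op 5: place WQ@(0,4)
Op 6: place BN@(1,1)
Op 7: place WR@(4,2)
Per-piece attacks for B:
  BN@(1,1): attacks (2,3) (3,2) (0,3) (3,0)
B attacks (2,0): no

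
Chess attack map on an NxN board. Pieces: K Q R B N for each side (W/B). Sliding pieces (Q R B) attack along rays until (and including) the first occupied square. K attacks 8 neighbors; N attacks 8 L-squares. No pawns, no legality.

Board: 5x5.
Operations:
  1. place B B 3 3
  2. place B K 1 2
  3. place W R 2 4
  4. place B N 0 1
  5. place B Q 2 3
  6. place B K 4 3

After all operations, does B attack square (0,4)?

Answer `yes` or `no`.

Answer: no

Derivation:
Op 1: place BB@(3,3)
Op 2: place BK@(1,2)
Op 3: place WR@(2,4)
Op 4: place BN@(0,1)
Op 5: place BQ@(2,3)
Op 6: place BK@(4,3)
Per-piece attacks for B:
  BN@(0,1): attacks (1,3) (2,2) (2,0)
  BK@(1,2): attacks (1,3) (1,1) (2,2) (0,2) (2,3) (2,1) (0,3) (0,1)
  BQ@(2,3): attacks (2,4) (2,2) (2,1) (2,0) (3,3) (1,3) (0,3) (3,4) (3,2) (4,1) (1,4) (1,2) [ray(0,1) blocked at (2,4); ray(1,0) blocked at (3,3); ray(-1,-1) blocked at (1,2)]
  BB@(3,3): attacks (4,4) (4,2) (2,4) (2,2) (1,1) (0,0) [ray(-1,1) blocked at (2,4)]
  BK@(4,3): attacks (4,4) (4,2) (3,3) (3,4) (3,2)
B attacks (0,4): no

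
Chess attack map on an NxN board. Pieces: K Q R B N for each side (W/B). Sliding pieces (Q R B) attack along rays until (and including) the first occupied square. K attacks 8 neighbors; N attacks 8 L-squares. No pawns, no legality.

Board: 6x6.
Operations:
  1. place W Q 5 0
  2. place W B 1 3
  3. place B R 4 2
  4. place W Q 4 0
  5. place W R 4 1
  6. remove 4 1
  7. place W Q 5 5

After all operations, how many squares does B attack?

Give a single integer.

Op 1: place WQ@(5,0)
Op 2: place WB@(1,3)
Op 3: place BR@(4,2)
Op 4: place WQ@(4,0)
Op 5: place WR@(4,1)
Op 6: remove (4,1)
Op 7: place WQ@(5,5)
Per-piece attacks for B:
  BR@(4,2): attacks (4,3) (4,4) (4,5) (4,1) (4,0) (5,2) (3,2) (2,2) (1,2) (0,2) [ray(0,-1) blocked at (4,0)]
Union (10 distinct): (0,2) (1,2) (2,2) (3,2) (4,0) (4,1) (4,3) (4,4) (4,5) (5,2)

Answer: 10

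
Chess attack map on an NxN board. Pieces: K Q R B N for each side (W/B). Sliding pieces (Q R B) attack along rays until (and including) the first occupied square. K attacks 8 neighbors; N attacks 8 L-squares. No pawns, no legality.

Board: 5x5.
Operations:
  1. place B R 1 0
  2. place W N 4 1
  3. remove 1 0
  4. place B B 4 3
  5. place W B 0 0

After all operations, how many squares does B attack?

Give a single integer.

Answer: 4

Derivation:
Op 1: place BR@(1,0)
Op 2: place WN@(4,1)
Op 3: remove (1,0)
Op 4: place BB@(4,3)
Op 5: place WB@(0,0)
Per-piece attacks for B:
  BB@(4,3): attacks (3,4) (3,2) (2,1) (1,0)
Union (4 distinct): (1,0) (2,1) (3,2) (3,4)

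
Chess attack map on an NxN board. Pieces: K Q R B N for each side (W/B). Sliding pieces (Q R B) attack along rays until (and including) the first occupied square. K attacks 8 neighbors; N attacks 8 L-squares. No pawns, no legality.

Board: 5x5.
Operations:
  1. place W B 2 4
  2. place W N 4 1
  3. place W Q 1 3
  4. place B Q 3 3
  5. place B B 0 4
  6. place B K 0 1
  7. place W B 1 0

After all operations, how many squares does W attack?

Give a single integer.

Answer: 19

Derivation:
Op 1: place WB@(2,4)
Op 2: place WN@(4,1)
Op 3: place WQ@(1,3)
Op 4: place BQ@(3,3)
Op 5: place BB@(0,4)
Op 6: place BK@(0,1)
Op 7: place WB@(1,0)
Per-piece attacks for W:
  WB@(1,0): attacks (2,1) (3,2) (4,3) (0,1) [ray(-1,1) blocked at (0,1)]
  WQ@(1,3): attacks (1,4) (1,2) (1,1) (1,0) (2,3) (3,3) (0,3) (2,4) (2,2) (3,1) (4,0) (0,4) (0,2) [ray(0,-1) blocked at (1,0); ray(1,0) blocked at (3,3); ray(1,1) blocked at (2,4); ray(-1,1) blocked at (0,4)]
  WB@(2,4): attacks (3,3) (1,3) [ray(1,-1) blocked at (3,3); ray(-1,-1) blocked at (1,3)]
  WN@(4,1): attacks (3,3) (2,2) (2,0)
Union (19 distinct): (0,1) (0,2) (0,3) (0,4) (1,0) (1,1) (1,2) (1,3) (1,4) (2,0) (2,1) (2,2) (2,3) (2,4) (3,1) (3,2) (3,3) (4,0) (4,3)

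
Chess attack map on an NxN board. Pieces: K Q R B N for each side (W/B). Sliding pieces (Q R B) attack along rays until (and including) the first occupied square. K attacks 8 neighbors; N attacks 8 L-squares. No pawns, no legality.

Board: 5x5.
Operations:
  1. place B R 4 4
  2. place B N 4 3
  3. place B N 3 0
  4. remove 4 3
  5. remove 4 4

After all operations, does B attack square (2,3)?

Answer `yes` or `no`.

Op 1: place BR@(4,4)
Op 2: place BN@(4,3)
Op 3: place BN@(3,0)
Op 4: remove (4,3)
Op 5: remove (4,4)
Per-piece attacks for B:
  BN@(3,0): attacks (4,2) (2,2) (1,1)
B attacks (2,3): no

Answer: no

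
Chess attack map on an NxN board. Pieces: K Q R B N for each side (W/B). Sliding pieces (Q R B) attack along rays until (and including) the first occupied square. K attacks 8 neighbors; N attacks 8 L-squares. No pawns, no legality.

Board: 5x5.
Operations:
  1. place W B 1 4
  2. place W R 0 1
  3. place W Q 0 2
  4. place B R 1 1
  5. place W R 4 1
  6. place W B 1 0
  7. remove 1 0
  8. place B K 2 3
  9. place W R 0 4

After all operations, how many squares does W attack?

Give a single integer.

Op 1: place WB@(1,4)
Op 2: place WR@(0,1)
Op 3: place WQ@(0,2)
Op 4: place BR@(1,1)
Op 5: place WR@(4,1)
Op 6: place WB@(1,0)
Op 7: remove (1,0)
Op 8: place BK@(2,3)
Op 9: place WR@(0,4)
Per-piece attacks for W:
  WR@(0,1): attacks (0,2) (0,0) (1,1) [ray(0,1) blocked at (0,2); ray(1,0) blocked at (1,1)]
  WQ@(0,2): attacks (0,3) (0,4) (0,1) (1,2) (2,2) (3,2) (4,2) (1,3) (2,4) (1,1) [ray(0,1) blocked at (0,4); ray(0,-1) blocked at (0,1); ray(1,-1) blocked at (1,1)]
  WR@(0,4): attacks (0,3) (0,2) (1,4) [ray(0,-1) blocked at (0,2); ray(1,0) blocked at (1,4)]
  WB@(1,4): attacks (2,3) (0,3) [ray(1,-1) blocked at (2,3)]
  WR@(4,1): attacks (4,2) (4,3) (4,4) (4,0) (3,1) (2,1) (1,1) [ray(-1,0) blocked at (1,1)]
Union (19 distinct): (0,0) (0,1) (0,2) (0,3) (0,4) (1,1) (1,2) (1,3) (1,4) (2,1) (2,2) (2,3) (2,4) (3,1) (3,2) (4,0) (4,2) (4,3) (4,4)

Answer: 19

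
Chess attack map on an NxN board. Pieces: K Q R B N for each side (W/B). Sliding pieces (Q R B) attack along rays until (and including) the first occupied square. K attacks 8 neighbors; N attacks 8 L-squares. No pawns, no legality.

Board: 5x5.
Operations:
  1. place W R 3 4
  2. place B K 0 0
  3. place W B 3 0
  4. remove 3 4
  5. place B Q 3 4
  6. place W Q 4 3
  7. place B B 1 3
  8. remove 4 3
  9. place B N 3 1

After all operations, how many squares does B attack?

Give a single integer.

Answer: 15

Derivation:
Op 1: place WR@(3,4)
Op 2: place BK@(0,0)
Op 3: place WB@(3,0)
Op 4: remove (3,4)
Op 5: place BQ@(3,4)
Op 6: place WQ@(4,3)
Op 7: place BB@(1,3)
Op 8: remove (4,3)
Op 9: place BN@(3,1)
Per-piece attacks for B:
  BK@(0,0): attacks (0,1) (1,0) (1,1)
  BB@(1,3): attacks (2,4) (2,2) (3,1) (0,4) (0,2) [ray(1,-1) blocked at (3,1)]
  BN@(3,1): attacks (4,3) (2,3) (1,2) (1,0)
  BQ@(3,4): attacks (3,3) (3,2) (3,1) (4,4) (2,4) (1,4) (0,4) (4,3) (2,3) (1,2) (0,1) [ray(0,-1) blocked at (3,1)]
Union (15 distinct): (0,1) (0,2) (0,4) (1,0) (1,1) (1,2) (1,4) (2,2) (2,3) (2,4) (3,1) (3,2) (3,3) (4,3) (4,4)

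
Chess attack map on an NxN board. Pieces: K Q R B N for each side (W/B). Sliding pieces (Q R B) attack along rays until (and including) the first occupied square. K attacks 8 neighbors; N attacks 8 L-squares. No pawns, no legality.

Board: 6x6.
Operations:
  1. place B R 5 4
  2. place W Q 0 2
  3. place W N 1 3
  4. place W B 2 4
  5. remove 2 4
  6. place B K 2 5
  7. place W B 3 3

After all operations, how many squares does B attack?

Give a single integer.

Op 1: place BR@(5,4)
Op 2: place WQ@(0,2)
Op 3: place WN@(1,3)
Op 4: place WB@(2,4)
Op 5: remove (2,4)
Op 6: place BK@(2,5)
Op 7: place WB@(3,3)
Per-piece attacks for B:
  BK@(2,5): attacks (2,4) (3,5) (1,5) (3,4) (1,4)
  BR@(5,4): attacks (5,5) (5,3) (5,2) (5,1) (5,0) (4,4) (3,4) (2,4) (1,4) (0,4)
Union (12 distinct): (0,4) (1,4) (1,5) (2,4) (3,4) (3,5) (4,4) (5,0) (5,1) (5,2) (5,3) (5,5)

Answer: 12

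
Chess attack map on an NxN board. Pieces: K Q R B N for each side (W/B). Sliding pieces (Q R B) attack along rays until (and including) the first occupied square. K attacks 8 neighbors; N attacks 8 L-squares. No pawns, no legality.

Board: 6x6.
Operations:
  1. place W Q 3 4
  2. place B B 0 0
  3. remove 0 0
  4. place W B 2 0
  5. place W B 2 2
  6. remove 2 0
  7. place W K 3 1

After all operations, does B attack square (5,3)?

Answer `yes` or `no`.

Answer: no

Derivation:
Op 1: place WQ@(3,4)
Op 2: place BB@(0,0)
Op 3: remove (0,0)
Op 4: place WB@(2,0)
Op 5: place WB@(2,2)
Op 6: remove (2,0)
Op 7: place WK@(3,1)
Per-piece attacks for B:
B attacks (5,3): no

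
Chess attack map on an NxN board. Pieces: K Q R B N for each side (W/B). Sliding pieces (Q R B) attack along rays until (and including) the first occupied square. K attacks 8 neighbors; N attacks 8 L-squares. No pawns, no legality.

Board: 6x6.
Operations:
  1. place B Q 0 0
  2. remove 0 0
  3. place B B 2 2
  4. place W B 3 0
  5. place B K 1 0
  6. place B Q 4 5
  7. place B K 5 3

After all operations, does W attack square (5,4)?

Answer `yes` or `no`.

Answer: no

Derivation:
Op 1: place BQ@(0,0)
Op 2: remove (0,0)
Op 3: place BB@(2,2)
Op 4: place WB@(3,0)
Op 5: place BK@(1,0)
Op 6: place BQ@(4,5)
Op 7: place BK@(5,3)
Per-piece attacks for W:
  WB@(3,0): attacks (4,1) (5,2) (2,1) (1,2) (0,3)
W attacks (5,4): no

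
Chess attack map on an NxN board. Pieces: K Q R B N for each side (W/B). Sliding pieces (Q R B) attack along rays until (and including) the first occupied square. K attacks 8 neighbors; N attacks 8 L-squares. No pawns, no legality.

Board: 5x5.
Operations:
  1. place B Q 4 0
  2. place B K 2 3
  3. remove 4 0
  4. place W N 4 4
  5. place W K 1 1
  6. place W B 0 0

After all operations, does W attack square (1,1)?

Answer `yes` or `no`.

Answer: yes

Derivation:
Op 1: place BQ@(4,0)
Op 2: place BK@(2,3)
Op 3: remove (4,0)
Op 4: place WN@(4,4)
Op 5: place WK@(1,1)
Op 6: place WB@(0,0)
Per-piece attacks for W:
  WB@(0,0): attacks (1,1) [ray(1,1) blocked at (1,1)]
  WK@(1,1): attacks (1,2) (1,0) (2,1) (0,1) (2,2) (2,0) (0,2) (0,0)
  WN@(4,4): attacks (3,2) (2,3)
W attacks (1,1): yes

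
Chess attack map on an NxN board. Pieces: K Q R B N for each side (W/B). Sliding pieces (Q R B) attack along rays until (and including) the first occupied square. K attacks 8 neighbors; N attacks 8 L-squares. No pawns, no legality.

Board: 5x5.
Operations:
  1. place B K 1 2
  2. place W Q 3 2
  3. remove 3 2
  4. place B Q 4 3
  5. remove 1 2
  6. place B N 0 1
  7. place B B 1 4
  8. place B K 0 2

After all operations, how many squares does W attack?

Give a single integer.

Answer: 0

Derivation:
Op 1: place BK@(1,2)
Op 2: place WQ@(3,2)
Op 3: remove (3,2)
Op 4: place BQ@(4,3)
Op 5: remove (1,2)
Op 6: place BN@(0,1)
Op 7: place BB@(1,4)
Op 8: place BK@(0,2)
Per-piece attacks for W:
Union (0 distinct): (none)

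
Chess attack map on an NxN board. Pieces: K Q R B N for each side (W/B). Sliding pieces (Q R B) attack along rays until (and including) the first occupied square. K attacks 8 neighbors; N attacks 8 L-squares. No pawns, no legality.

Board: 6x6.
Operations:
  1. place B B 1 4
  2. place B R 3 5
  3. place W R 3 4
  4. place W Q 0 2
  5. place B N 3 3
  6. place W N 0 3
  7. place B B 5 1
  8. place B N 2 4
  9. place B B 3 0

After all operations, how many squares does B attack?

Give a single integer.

Answer: 20

Derivation:
Op 1: place BB@(1,4)
Op 2: place BR@(3,5)
Op 3: place WR@(3,4)
Op 4: place WQ@(0,2)
Op 5: place BN@(3,3)
Op 6: place WN@(0,3)
Op 7: place BB@(5,1)
Op 8: place BN@(2,4)
Op 9: place BB@(3,0)
Per-piece attacks for B:
  BB@(1,4): attacks (2,5) (2,3) (3,2) (4,1) (5,0) (0,5) (0,3) [ray(-1,-1) blocked at (0,3)]
  BN@(2,4): attacks (4,5) (0,5) (3,2) (4,3) (1,2) (0,3)
  BB@(3,0): attacks (4,1) (5,2) (2,1) (1,2) (0,3) [ray(-1,1) blocked at (0,3)]
  BN@(3,3): attacks (4,5) (5,4) (2,5) (1,4) (4,1) (5,2) (2,1) (1,2)
  BR@(3,5): attacks (3,4) (4,5) (5,5) (2,5) (1,5) (0,5) [ray(0,-1) blocked at (3,4)]
  BB@(5,1): attacks (4,2) (3,3) (4,0) [ray(-1,1) blocked at (3,3)]
Union (20 distinct): (0,3) (0,5) (1,2) (1,4) (1,5) (2,1) (2,3) (2,5) (3,2) (3,3) (3,4) (4,0) (4,1) (4,2) (4,3) (4,5) (5,0) (5,2) (5,4) (5,5)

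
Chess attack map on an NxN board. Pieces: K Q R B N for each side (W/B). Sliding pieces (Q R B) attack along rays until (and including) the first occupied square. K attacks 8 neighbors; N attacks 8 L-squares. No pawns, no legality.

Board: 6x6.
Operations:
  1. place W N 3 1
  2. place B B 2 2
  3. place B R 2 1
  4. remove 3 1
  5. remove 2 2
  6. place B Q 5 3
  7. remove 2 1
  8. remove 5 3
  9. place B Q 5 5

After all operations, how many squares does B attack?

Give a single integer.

Answer: 15

Derivation:
Op 1: place WN@(3,1)
Op 2: place BB@(2,2)
Op 3: place BR@(2,1)
Op 4: remove (3,1)
Op 5: remove (2,2)
Op 6: place BQ@(5,3)
Op 7: remove (2,1)
Op 8: remove (5,3)
Op 9: place BQ@(5,5)
Per-piece attacks for B:
  BQ@(5,5): attacks (5,4) (5,3) (5,2) (5,1) (5,0) (4,5) (3,5) (2,5) (1,5) (0,5) (4,4) (3,3) (2,2) (1,1) (0,0)
Union (15 distinct): (0,0) (0,5) (1,1) (1,5) (2,2) (2,5) (3,3) (3,5) (4,4) (4,5) (5,0) (5,1) (5,2) (5,3) (5,4)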